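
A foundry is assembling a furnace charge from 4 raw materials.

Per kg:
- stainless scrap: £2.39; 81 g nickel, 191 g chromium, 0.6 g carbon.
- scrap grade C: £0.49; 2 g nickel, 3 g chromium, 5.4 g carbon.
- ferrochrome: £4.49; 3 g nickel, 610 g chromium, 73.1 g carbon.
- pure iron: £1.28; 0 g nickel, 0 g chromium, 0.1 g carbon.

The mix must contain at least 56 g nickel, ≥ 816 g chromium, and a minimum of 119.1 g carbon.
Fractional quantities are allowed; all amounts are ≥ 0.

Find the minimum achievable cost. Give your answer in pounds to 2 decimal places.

£8.80

Let x1 = kg of stainless scrap, x2 = kg of scrap grade C, x3 = kg of ferrochrome, x4 = kg of pure iron.
Minimize 2.39x1 + 0.49x2 + 4.49x3 + 1.28x4 subject to:
  81x1 + 2x2 + 3x3 ≥ 56   (nickel)
  191x1 + 3x2 + 610x3 ≥ 816   (chromium)
  0.6x1 + 5.4x2 + 73.1x3 + 0.1x4 ≥ 119.1   (carbon)
  x1, x2, x3, x4 ≥ 0.
At the optimum only stainless scrap, ferrochrome are positive (scrap grade C, pure iron = 0). Binding constraints: nickel and carbon.
Solving gives x1 = 0.6312, x3 = 1.624.
Hence cost = 2.39·0.6312 + 4.49·1.624 = £8.8003.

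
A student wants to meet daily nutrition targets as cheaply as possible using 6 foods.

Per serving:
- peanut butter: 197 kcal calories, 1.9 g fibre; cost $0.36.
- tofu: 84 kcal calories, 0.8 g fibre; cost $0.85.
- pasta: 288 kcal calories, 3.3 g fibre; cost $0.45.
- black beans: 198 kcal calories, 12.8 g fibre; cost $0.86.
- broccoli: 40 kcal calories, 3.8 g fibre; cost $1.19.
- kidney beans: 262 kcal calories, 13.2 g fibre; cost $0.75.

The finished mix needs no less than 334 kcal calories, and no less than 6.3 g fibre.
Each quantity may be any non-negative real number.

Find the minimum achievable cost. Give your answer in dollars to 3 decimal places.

$0.604

Let x1 = servings of peanut butter, x2 = servings of tofu, x3 = servings of pasta, x4 = servings of black beans, x5 = servings of broccoli, x6 = servings of kidney beans.
Minimise 0.36x1 + 0.85x2 + 0.45x3 + 0.86x4 + 1.19x5 + 0.75x6 subject to:
  197x1 + 84x2 + 288x3 + 198x4 + 40x5 + 262x6 ≥ 334   (calories)
  1.9x1 + 0.8x2 + 3.3x3 + 12.8x4 + 3.8x5 + 13.2x6 ≥ 6.3   (fibre)
  x1, x2, x3, x4, x5, x6 ≥ 0.
The optimal basis is {pasta, kidney beans}; peanut butter, tofu, black beans, broccoli drop out. There the calories and fibre constraints are tight.
That vertex is x3 = 0.9391, x6 = 0.2425.
Total cost: 0.45·0.9391 + 0.75·0.2425 = 0.60447.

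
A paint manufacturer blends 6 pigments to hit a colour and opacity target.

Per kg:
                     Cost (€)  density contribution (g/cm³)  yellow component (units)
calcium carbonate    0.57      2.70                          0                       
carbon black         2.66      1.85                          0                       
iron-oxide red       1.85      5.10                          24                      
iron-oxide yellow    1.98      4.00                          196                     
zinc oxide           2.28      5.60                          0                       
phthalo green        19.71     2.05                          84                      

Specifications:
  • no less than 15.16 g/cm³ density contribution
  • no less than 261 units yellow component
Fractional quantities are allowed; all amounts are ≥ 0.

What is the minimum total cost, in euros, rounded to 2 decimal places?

Let x1 = kg of calcium carbonate, x2 = kg of carbon black, x3 = kg of iron-oxide red, x4 = kg of iron-oxide yellow, x5 = kg of zinc oxide, x6 = kg of phthalo green.
Minimize 0.57x1 + 2.66x2 + 1.85x3 + 1.98x4 + 2.28x5 + 19.71x6 subject to:
  2.7x1 + 1.85x2 + 5.1x3 + 4x4 + 5.6x5 + 2.05x6 ≥ 15.16   (density contribution)
  24x3 + 196x4 + 84x6 ≥ 261   (yellow component)
  x1, x2, x3, x4, x5, x6 ≥ 0.
The minimum-cost mix takes nothing from carbon black, iron-oxide red, zinc oxide, phthalo green — only calcium carbonate, iron-oxide yellow. Binding constraints: density contribution and yellow component.
Optimal quantities: calcium carbonate = 3.642 kg, iron-oxide yellow = 1.332 kg.
Hence cost = 0.57·3.642 + 1.98·1.332 = €4.7133.

€4.71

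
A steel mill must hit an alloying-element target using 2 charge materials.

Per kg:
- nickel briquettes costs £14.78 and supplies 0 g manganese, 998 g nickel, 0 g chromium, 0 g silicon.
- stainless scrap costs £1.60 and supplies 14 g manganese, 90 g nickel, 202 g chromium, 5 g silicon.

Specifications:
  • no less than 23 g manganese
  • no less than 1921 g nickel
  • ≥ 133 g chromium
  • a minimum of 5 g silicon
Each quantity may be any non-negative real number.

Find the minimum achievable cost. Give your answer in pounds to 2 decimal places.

£28.89

Let x1 = kg of nickel briquettes, x2 = kg of stainless scrap.
Minimise 14.78x1 + 1.6x2 with:
  14x2 ≥ 23   (manganese)
  998x1 + 90x2 ≥ 1921   (nickel)
  202x2 ≥ 133   (chromium)
  5x2 ≥ 5   (silicon)
  x1, x2 ≥ 0.
Both inputs are positive at the optimum. There the manganese and nickel constraints are tight.
Solving gives x1 = 1.777, x2 = 1.643.
Objective = 14.78·1.777 + 1.6·1.643 = 28.8929.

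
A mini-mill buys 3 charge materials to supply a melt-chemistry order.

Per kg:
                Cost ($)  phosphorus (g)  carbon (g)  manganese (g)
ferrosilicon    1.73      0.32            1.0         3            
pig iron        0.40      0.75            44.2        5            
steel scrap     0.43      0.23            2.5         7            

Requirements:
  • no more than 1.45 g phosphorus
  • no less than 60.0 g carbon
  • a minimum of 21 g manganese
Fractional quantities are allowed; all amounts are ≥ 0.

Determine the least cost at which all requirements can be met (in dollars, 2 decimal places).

$1.40

Let x1 = kg of ferrosilicon, x2 = kg of pig iron, x3 = kg of steel scrap.
Minimise 1.73x1 + 0.4x2 + 0.43x3 with:
  0.32x1 + 0.75x2 + 0.23x3 ≤ 1.45   (phosphorus)
  1x1 + 44.2x2 + 2.5x3 ≥ 60   (carbon)
  3x1 + 5x2 + 7x3 ≥ 21   (manganese)
  x1, x2, x3 ≥ 0.
At the optimum only pig iron, steel scrap are positive (ferrosilicon = 0). The carbon and manganese requirements are met with equality.
Solving gives x2 = 1.2378, x3 = 2.1159.
Cost = 0.4·1.2378 + 0.43·2.1159 = 1.40496.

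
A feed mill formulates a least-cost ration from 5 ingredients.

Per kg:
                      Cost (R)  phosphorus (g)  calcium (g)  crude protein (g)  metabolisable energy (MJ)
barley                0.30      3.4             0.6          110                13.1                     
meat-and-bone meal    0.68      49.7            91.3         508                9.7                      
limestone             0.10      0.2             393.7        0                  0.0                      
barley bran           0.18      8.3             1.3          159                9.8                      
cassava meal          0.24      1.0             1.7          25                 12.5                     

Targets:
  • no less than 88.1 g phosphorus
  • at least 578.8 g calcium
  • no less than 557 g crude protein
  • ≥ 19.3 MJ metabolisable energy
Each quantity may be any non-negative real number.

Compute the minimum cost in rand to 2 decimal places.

Let x1 = kg of barley, x2 = kg of meat-and-bone meal, x3 = kg of limestone, x4 = kg of barley bran, x5 = kg of cassava meal.
Minimize 0.3x1 + 0.68x2 + 0.1x3 + 0.18x4 + 0.24x5 s.t.:
  3.4x1 + 49.7x2 + 0.2x3 + 8.3x4 + 1x5 ≥ 88.1   (phosphorus)
  0.6x1 + 91.3x2 + 393.7x3 + 1.3x4 + 1.7x5 ≥ 578.8   (calcium)
  110x1 + 508x2 + 159x4 + 25x5 ≥ 557   (crude protein)
  13.1x1 + 9.7x2 + 9.8x4 + 12.5x5 ≥ 19.3   (metabolisable energy)
  x1, x2, x3, x4, x5 ≥ 0.
The minimum-cost mix takes nothing from barley, cassava meal — only meat-and-bone meal, limestone, barley bran. There the phosphorus, calcium, metabolisable energy constraints are tight.
Solving gives x2 = 1.724, x3 = 1.069, x4 = 0.2625.
Total cost: 0.68·1.724 + 0.1·1.069 + 0.18·0.2625 = 1.3265.

R1.33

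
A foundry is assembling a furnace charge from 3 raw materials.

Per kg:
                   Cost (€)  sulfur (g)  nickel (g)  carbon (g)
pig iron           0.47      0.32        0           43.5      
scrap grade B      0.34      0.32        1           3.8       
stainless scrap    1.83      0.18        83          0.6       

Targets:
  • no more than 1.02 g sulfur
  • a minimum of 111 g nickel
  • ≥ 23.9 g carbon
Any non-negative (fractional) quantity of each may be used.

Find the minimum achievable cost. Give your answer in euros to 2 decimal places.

€2.70

Treat it as an LP. Let x1 = kg of pig iron, x2 = kg of scrap grade B, x3 = kg of stainless scrap.
Minimize 0.47x1 + 0.34x2 + 1.83x3 with:
  0.32x1 + 0.32x2 + 0.18x3 ≤ 1.02   (sulfur)
  1x2 + 83x3 ≥ 111   (nickel)
  43.5x1 + 3.8x2 + 0.6x3 ≥ 23.9   (carbon)
  x1, x2, x3 ≥ 0.
At the optimum only pig iron, stainless scrap are positive (scrap grade B = 0). The nickel and carbon requirements are met with equality.
Optimal quantities: pig iron = 0.531 kg, stainless scrap = 1.337 kg.
Objective = 0.47·0.531 + 1.83·1.337 = 2.6963.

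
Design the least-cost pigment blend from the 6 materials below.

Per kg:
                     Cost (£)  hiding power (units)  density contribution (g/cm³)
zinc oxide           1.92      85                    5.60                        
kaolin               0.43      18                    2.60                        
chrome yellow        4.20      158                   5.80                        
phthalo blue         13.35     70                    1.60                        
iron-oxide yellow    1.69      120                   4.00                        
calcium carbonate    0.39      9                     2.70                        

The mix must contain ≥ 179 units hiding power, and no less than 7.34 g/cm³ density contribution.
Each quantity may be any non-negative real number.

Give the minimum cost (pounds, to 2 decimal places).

£2.64

Let x1 = kg of zinc oxide, x2 = kg of kaolin, x3 = kg of chrome yellow, x4 = kg of phthalo blue, x5 = kg of iron-oxide yellow, x6 = kg of calcium carbonate.
min 1.92x1 + 0.43x2 + 4.2x3 + 13.35x4 + 1.69x5 + 0.39x6 subject to:
  85x1 + 18x2 + 158x3 + 70x4 + 120x5 + 9x6 ≥ 179   (hiding power)
  5.6x1 + 2.6x2 + 5.8x3 + 1.6x4 + 4x5 + 2.7x6 ≥ 7.34   (density contribution)
  x1, x2, x3, x4, x5, x6 ≥ 0.
The cheapest feasible vertex uses only kaolin, iron-oxide yellow; zinc oxide, chrome yellow, phthalo blue, calcium carbonate are not used. There the hiding power and density contribution constraints are tight.
Solving gives x2 = 0.6867, x5 = 1.389.
Hence cost = 0.43·0.6867 + 1.69·1.389 = £2.6427.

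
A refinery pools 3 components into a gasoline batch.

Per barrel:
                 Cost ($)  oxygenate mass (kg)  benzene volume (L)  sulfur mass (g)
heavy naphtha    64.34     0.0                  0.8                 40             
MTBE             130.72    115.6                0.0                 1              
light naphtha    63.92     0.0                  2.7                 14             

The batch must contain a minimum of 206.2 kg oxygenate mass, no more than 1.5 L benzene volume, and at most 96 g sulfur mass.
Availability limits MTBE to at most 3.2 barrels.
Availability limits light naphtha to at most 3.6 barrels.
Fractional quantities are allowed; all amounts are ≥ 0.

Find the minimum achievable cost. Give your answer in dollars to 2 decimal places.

This is a linear program. Let x1 = barrels of heavy naphtha, x2 = barrels of MTBE, x3 = barrels of light naphtha.
min 64.34x1 + 130.72x2 + 63.92x3 with:
  115.6x2 ≥ 206.2   (oxygenate mass)
  0.8x1 + 2.7x3 ≤ 1.5   (benzene volume)
  40x1 + 1x2 + 14x3 ≤ 96   (sulfur mass)
  x2 ≤ 3.2
  x3 ≤ 3.6
  x1, x2, x3 ≥ 0.
The minimum-cost mix takes nothing from heavy naphtha, light naphtha — only MTBE. Binding constraint: oxygenate mass.
Optimal quantities: MTBE = 1.7837 barrels.
Hence cost = 130.72·1.7837 = $233.1653.

$233.17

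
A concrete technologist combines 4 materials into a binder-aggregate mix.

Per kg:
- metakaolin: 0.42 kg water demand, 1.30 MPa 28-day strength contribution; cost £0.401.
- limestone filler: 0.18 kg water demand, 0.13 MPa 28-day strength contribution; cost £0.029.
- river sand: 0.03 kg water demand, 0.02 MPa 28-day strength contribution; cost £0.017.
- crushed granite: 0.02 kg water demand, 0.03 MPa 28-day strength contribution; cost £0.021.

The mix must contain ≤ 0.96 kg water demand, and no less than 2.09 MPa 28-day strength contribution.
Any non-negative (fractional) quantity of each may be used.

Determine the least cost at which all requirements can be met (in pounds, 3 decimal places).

This is a linear program. Let x1 = kg of metakaolin, x2 = kg of limestone filler, x3 = kg of river sand, x4 = kg of crushed granite.
Minimise 0.401x1 + 0.029x2 + 0.017x3 + 0.021x4 subject to:
  0.42x1 + 0.18x2 + 0.03x3 + 0.02x4 ≤ 0.96   (water demand)
  1.3x1 + 0.13x2 + 0.02x3 + 0.03x4 ≥ 2.09   (28-day strength contribution)
  x1, x2, x3, x4 ≥ 0.
The cheapest feasible vertex uses only metakaolin, limestone filler; river sand, crushed granite are not used. Binding constraints: water demand and 28-day strength contribution.
Optimal quantities: metakaolin = 1.401 kg, limestone filler = 2.064 kg.
Cost = 0.401·1.401 + 0.029·2.064 = 0.62166.

£0.622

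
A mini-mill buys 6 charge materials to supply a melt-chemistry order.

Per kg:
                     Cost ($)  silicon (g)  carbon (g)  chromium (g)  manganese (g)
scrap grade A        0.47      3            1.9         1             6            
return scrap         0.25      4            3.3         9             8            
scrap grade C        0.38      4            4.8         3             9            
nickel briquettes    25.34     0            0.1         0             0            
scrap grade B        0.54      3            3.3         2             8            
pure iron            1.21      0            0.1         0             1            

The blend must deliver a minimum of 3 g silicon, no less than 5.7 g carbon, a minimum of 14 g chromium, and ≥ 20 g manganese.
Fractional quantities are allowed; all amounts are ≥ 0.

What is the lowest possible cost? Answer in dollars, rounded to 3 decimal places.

This is a linear program. Let x1 = kg of scrap grade A, x2 = kg of return scrap, x3 = kg of scrap grade C, x4 = kg of nickel briquettes, x5 = kg of scrap grade B, x6 = kg of pure iron.
Minimize 0.47x1 + 0.25x2 + 0.38x3 + 25.34x4 + 0.54x5 + 1.21x6 s.t.:
  3x1 + 4x2 + 4x3 + 3x5 ≥ 3   (silicon)
  1.9x1 + 3.3x2 + 4.8x3 + 0.1x4 + 3.3x5 + 0.1x6 ≥ 5.7   (carbon)
  1x1 + 9x2 + 3x3 + 2x5 ≥ 14   (chromium)
  6x1 + 8x2 + 9x3 + 8x5 + 1x6 ≥ 20   (manganese)
  x1, x2, x3, x4, x5, x6 ≥ 0.
The minimum-cost mix takes nothing from scrap grade A, scrap grade C, nickel briquettes, scrap grade B, pure iron — only return scrap. There the manganese constraint is tight.
Optimal quantities: return scrap = 2.5 kg.
Objective = 0.25·2.5 = 0.62500.

$0.625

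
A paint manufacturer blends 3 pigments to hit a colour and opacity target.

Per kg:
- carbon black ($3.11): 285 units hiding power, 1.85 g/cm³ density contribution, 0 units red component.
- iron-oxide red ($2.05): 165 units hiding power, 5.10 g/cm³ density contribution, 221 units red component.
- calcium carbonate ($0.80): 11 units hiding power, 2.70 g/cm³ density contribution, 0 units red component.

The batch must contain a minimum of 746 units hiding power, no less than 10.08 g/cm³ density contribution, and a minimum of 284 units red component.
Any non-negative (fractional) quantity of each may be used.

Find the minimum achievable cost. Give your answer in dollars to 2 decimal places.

Set it up as a linear program. Let x1 = kg of carbon black, x2 = kg of iron-oxide red, x3 = kg of calcium carbonate.
min 3.11x1 + 2.05x2 + 0.8x3 s.t.:
  285x1 + 165x2 + 11x3 ≥ 746   (hiding power)
  1.85x1 + 5.1x2 + 2.7x3 ≥ 10.08   (density contribution)
  221x2 ≥ 284   (red component)
  x1, x2, x3 ≥ 0.
The cheapest feasible vertex uses only carbon black, iron-oxide red; calcium carbonate is not used. There the hiding power and density contribution constraints are tight.
That vertex is x1 = 1.8649, x2 = 1.3.
Objective = 3.11·1.8649 + 2.05·1.3 = 8.4648.

$8.46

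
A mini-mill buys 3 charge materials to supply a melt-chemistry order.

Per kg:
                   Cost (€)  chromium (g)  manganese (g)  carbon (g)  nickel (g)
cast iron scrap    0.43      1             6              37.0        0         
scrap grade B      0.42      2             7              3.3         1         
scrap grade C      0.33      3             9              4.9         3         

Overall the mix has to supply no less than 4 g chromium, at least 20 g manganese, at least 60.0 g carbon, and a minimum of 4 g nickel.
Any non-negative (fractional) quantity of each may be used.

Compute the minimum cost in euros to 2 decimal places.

Let x1 = kg of cast iron scrap, x2 = kg of scrap grade B, x3 = kg of scrap grade C.
min 0.43x1 + 0.42x2 + 0.33x3 with:
  1x1 + 2x2 + 3x3 ≥ 4   (chromium)
  6x1 + 7x2 + 9x3 ≥ 20   (manganese)
  37x1 + 3.3x2 + 4.9x3 ≥ 60   (carbon)
  1x2 + 3x3 ≥ 4   (nickel)
  x1, x2, x3 ≥ 0.
The cheapest feasible vertex uses only cast iron scrap, scrap grade C; scrap grade B is not used. There the carbon and nickel constraints are tight.
So cast iron scrap = 1.445 kg, scrap grade C = 1.333 kg.
Cost = 0.43·1.445 + 0.33·1.333 = 1.0612.

€1.06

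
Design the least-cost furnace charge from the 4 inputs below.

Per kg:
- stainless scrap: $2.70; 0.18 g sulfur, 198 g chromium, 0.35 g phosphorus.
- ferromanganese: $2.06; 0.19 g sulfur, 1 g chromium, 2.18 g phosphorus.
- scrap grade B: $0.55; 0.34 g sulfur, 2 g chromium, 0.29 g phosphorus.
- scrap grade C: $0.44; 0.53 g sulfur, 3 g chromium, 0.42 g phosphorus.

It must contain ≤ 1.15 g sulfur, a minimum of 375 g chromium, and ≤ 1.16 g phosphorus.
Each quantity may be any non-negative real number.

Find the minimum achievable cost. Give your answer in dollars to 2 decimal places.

This is a linear program. Let x1 = kg of stainless scrap, x2 = kg of ferromanganese, x3 = kg of scrap grade B, x4 = kg of scrap grade C.
min 2.7x1 + 2.06x2 + 0.55x3 + 0.44x4 subject to:
  0.18x1 + 0.19x2 + 0.34x3 + 0.53x4 ≤ 1.15   (sulfur)
  198x1 + 1x2 + 2x3 + 3x4 ≥ 375   (chromium)
  0.35x1 + 2.18x2 + 0.29x3 + 0.42x4 ≤ 1.16   (phosphorus)
  x1, x2, x3, x4 ≥ 0.
The cheapest feasible vertex uses only stainless scrap; ferromanganese, scrap grade B, scrap grade C are not used. There the chromium constraint is tight.
That vertex is x1 = 1.894.
Objective = 2.7·1.894 = 5.1138.

$5.11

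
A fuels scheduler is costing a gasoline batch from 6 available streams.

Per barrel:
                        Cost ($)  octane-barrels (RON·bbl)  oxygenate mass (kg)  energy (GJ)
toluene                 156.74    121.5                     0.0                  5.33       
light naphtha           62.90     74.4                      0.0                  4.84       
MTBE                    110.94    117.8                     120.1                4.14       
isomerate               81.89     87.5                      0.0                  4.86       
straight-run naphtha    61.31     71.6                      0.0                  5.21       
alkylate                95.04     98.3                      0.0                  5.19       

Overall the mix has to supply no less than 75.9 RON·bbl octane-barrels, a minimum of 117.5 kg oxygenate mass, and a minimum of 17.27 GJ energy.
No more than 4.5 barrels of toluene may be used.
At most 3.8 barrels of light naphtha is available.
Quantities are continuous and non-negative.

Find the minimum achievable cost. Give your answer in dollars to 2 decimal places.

$264.10

Let x1 = barrels of toluene, x2 = barrels of light naphtha, x3 = barrels of MTBE, x4 = barrels of isomerate, x5 = barrels of straight-run naphtha, x6 = barrels of alkylate.
min 156.74x1 + 62.9x2 + 110.94x3 + 81.89x4 + 61.31x5 + 95.04x6 with:
  121.5x1 + 74.4x2 + 117.8x3 + 87.5x4 + 71.6x5 + 98.3x6 ≥ 75.9   (octane-barrels)
  120.1x3 ≥ 117.5   (oxygenate mass)
  5.33x1 + 4.84x2 + 4.14x3 + 4.86x4 + 5.21x5 + 5.19x6 ≥ 17.27   (energy)
  x1 ≤ 4.5
  x2 ≤ 3.8
  x1, x2, x3, x4, x5, x6 ≥ 0.
The optimal basis is {MTBE, straight-run naphtha}; toluene, light naphtha, isomerate, alkylate drop out. There the oxygenate mass and energy constraints are tight.
Solving gives x3 = 0.978351, x5 = 2.53736.
Total cost: 110.94·0.978351 + 61.31·2.53736 = 264.1038.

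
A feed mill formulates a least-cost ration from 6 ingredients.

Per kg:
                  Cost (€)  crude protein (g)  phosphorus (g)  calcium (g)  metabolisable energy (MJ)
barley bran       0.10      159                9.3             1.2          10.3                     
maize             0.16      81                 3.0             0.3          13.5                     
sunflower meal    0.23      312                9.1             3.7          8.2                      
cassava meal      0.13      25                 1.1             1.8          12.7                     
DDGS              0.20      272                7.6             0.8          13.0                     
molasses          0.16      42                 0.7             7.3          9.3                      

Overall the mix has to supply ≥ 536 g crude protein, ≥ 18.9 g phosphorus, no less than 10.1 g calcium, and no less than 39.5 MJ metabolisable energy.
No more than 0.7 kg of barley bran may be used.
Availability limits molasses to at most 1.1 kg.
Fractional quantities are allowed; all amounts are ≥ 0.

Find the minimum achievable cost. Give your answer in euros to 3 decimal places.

Treat it as an LP. Let x1 = kg of barley bran, x2 = kg of maize, x3 = kg of sunflower meal, x4 = kg of cassava meal, x5 = kg of DDGS, x6 = kg of molasses.
Minimise 0.1x1 + 0.16x2 + 0.23x3 + 0.13x4 + 0.2x5 + 0.16x6 s.t.:
  159x1 + 81x2 + 312x3 + 25x4 + 272x5 + 42x6 ≥ 536   (crude protein)
  9.3x1 + 3x2 + 9.1x3 + 1.1x4 + 7.6x5 + 0.7x6 ≥ 18.9   (phosphorus)
  1.2x1 + 0.3x2 + 3.7x3 + 1.8x4 + 0.8x5 + 7.3x6 ≥ 10.1   (calcium)
  10.3x1 + 13.5x2 + 8.2x3 + 12.7x4 + 13x5 + 9.3x6 ≥ 39.5   (metabolisable energy)
  x1 ≤ 0.7
  x6 ≤ 1.1
  x1, x2, x3, x4, x5, x6 ≥ 0.
The cheapest feasible vertex uses only barley bran, cassava meal, DDGS, molasses; maize, sunflower meal are not used. There the phosphorus, calcium, metabolisable energy, the barley bran cap constraints are tight.
Solving gives x1 = 0.7, x4 = 0.2437, x5 = 1.499, x6 = 1.044.
Objective = 0.1·0.7 + 0.13·0.2437 + 0.2·1.499 + 0.16·1.044 = 0.56852.

€0.569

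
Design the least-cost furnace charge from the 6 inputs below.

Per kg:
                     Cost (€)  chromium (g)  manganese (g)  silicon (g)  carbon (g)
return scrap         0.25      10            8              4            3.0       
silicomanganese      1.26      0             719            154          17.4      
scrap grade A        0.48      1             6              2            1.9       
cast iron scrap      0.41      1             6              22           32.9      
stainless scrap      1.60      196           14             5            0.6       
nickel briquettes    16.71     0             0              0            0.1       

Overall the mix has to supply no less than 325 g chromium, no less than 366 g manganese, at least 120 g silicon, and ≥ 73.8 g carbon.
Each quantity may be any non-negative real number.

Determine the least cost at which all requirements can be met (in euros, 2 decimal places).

Treat it as an LP. Let x1 = kg of return scrap, x2 = kg of silicomanganese, x3 = kg of scrap grade A, x4 = kg of cast iron scrap, x5 = kg of stainless scrap, x6 = kg of nickel briquettes.
min 0.25x1 + 1.26x2 + 0.48x3 + 0.41x4 + 1.6x5 + 16.71x6 with:
  10x1 + 1x3 + 1x4 + 196x5 ≥ 325   (chromium)
  8x1 + 719x2 + 6x3 + 6x4 + 14x5 ≥ 366   (manganese)
  4x1 + 154x2 + 2x3 + 22x4 + 5x5 ≥ 120   (silicon)
  3x1 + 17.4x2 + 1.9x3 + 32.9x4 + 0.6x5 + 0.1x6 ≥ 73.8   (carbon)
  x1, x2, x3, x4, x5, x6 ≥ 0.
The optimal basis is {silicomanganese, cast iron scrap, stainless scrap}; return scrap, scrap grade A, nickel briquettes drop out. Binding constraints: chromium, manganese, carbon.
Optimal quantities: silicomanganese = 0.4605 kg, cast iron scrap = 1.97 kg, stainless scrap = 1.648 kg.
Hence cost = 1.26·0.4605 + 0.41·1.97 + 1.6·1.648 = €4.0247.

€4.02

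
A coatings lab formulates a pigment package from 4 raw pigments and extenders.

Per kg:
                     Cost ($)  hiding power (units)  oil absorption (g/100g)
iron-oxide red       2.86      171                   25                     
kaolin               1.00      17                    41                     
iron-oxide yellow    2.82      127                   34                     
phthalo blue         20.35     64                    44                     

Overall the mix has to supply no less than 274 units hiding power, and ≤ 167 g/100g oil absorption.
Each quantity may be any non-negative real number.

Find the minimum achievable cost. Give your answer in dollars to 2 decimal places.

Treat it as an LP. Let x1 = kg of iron-oxide red, x2 = kg of kaolin, x3 = kg of iron-oxide yellow, x4 = kg of phthalo blue.
Minimise 2.86x1 + 1x2 + 2.82x3 + 20.35x4 s.t.:
  171x1 + 17x2 + 127x3 + 64x4 ≥ 274   (hiding power)
  25x1 + 41x2 + 34x3 + 44x4 ≤ 167   (oil absorption)
  x1, x2, x3, x4 ≥ 0.
The cheapest feasible vertex uses only iron-oxide red; kaolin, iron-oxide yellow, phthalo blue are not used. The hiding power requirement is met with equality.
That vertex is x1 = 1.602.
Hence cost = 2.86·1.602 = $4.5817.

$4.58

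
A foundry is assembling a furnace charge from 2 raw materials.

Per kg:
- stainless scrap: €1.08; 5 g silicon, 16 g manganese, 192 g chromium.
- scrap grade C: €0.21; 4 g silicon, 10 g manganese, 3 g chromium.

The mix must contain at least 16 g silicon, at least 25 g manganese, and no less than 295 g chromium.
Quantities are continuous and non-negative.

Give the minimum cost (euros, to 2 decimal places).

€2.07

Set it up as a linear program. Let x1 = kg of stainless scrap, x2 = kg of scrap grade C.
min 1.08x1 + 0.21x2 subject to:
  5x1 + 4x2 ≥ 16   (silicon)
  16x1 + 10x2 ≥ 25   (manganese)
  192x1 + 3x2 ≥ 295   (chromium)
  x1, x2 ≥ 0.
Both inputs are positive at the optimum. There the silicon and chromium constraints are tight.
Solving gives x1 = 1.503, x2 = 2.121.
Hence cost = 1.08·1.503 + 0.21·2.121 = €2.0687.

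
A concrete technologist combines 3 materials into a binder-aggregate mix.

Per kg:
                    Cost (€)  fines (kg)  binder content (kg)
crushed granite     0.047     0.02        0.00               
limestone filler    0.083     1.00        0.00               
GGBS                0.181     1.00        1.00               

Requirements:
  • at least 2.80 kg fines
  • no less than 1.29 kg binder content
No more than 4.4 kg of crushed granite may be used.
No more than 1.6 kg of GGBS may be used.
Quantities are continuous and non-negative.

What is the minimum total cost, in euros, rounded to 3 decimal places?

€0.359

Let x1 = kg of crushed granite, x2 = kg of limestone filler, x3 = kg of GGBS.
Minimise 0.047x1 + 0.083x2 + 0.181x3 with:
  0.02x1 + 1x2 + 1x3 ≥ 2.8   (fines)
  1x3 ≥ 1.29   (binder content)
  x1 ≤ 4.4
  x3 ≤ 1.6
  x1, x2, x3 ≥ 0.
The optimal basis is {limestone filler, GGBS}; crushed granite drops out. Binding constraints: fines and binder content.
That vertex is x2 = 1.51, x3 = 1.29.
Total cost: 0.083·1.51 + 0.181·1.29 = 0.35882.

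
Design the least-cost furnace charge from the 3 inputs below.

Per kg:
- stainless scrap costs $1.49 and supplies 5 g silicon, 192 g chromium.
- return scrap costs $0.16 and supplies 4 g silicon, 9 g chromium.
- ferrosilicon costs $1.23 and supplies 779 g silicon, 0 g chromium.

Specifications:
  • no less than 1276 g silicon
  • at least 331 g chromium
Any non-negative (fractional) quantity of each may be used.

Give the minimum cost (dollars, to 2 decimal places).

$4.57

Set it up as a linear program. Let x1 = kg of stainless scrap, x2 = kg of return scrap, x3 = kg of ferrosilicon.
min 1.49x1 + 0.16x2 + 1.23x3 subject to:
  5x1 + 4x2 + 779x3 ≥ 1276   (silicon)
  192x1 + 9x2 ≥ 331   (chromium)
  x1, x2, x3 ≥ 0.
The optimal basis is {stainless scrap, ferrosilicon}; return scrap drops out. There the silicon and chromium constraints are tight.
That vertex is x1 = 1.724, x3 = 1.627.
Hence cost = 1.49·1.724 + 1.23·1.627 = $4.5700.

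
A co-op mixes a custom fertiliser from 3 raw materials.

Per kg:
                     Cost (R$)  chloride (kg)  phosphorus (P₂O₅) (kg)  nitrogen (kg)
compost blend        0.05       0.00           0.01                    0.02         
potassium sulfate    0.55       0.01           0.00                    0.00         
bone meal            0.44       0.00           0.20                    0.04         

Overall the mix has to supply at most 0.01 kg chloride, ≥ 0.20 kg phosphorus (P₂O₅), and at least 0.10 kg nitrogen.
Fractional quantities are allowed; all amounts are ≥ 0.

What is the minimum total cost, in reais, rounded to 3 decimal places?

R$0.533

Treat it as an LP. Let x1 = kg of compost blend, x2 = kg of potassium sulfate, x3 = kg of bone meal.
min 0.05x1 + 0.55x2 + 0.44x3 s.t.:
  0.01x2 ≤ 0.01   (chloride)
  0.01x1 + 0.2x3 ≥ 0.2   (phosphorus (P₂O₅))
  0.02x1 + 0.04x3 ≥ 0.1   (nitrogen)
  x1, x2, x3 ≥ 0.
The optimal basis is {compost blend, bone meal}; potassium sulfate drops out. The phosphorus (P₂O₅) and nitrogen requirements are met with equality.
Solving gives x1 = 3.333, x3 = 0.8333.
Total cost: 0.05·3.333 + 0.44·0.8333 = 0.53330.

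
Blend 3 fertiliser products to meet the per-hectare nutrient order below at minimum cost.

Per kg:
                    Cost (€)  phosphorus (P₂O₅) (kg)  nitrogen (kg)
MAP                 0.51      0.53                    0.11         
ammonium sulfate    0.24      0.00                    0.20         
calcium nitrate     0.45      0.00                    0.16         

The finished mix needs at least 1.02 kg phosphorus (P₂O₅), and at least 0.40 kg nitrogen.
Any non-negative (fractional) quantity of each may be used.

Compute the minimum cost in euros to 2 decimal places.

€1.21

Treat it as an LP. Let x1 = kg of MAP, x2 = kg of ammonium sulfate, x3 = kg of calcium nitrate.
min 0.51x1 + 0.24x2 + 0.45x3 s.t.:
  0.53x1 ≥ 1.02   (phosphorus (P₂O₅))
  0.11x1 + 0.2x2 + 0.16x3 ≥ 0.4   (nitrogen)
  x1, x2, x3 ≥ 0.
The minimum-cost mix takes nothing from calcium nitrate — only MAP, ammonium sulfate. The phosphorus (P₂O₅) and nitrogen requirements are met with equality.
That vertex is x1 = 1.925, x2 = 0.9415.
Hence cost = 0.51·1.925 + 0.24·0.9415 = €1.2077.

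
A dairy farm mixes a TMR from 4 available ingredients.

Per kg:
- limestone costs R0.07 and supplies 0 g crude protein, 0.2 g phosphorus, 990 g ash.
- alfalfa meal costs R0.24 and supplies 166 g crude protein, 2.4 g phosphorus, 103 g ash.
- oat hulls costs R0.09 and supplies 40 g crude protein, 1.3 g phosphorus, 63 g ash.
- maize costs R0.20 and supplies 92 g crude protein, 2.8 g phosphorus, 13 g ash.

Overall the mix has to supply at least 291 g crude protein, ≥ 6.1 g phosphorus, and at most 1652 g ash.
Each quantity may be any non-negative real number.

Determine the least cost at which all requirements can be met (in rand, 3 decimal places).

Let x1 = kg of limestone, x2 = kg of alfalfa meal, x3 = kg of oat hulls, x4 = kg of maize.
Minimise 0.07x1 + 0.24x2 + 0.09x3 + 0.2x4 subject to:
  166x2 + 40x3 + 92x4 ≥ 291   (crude protein)
  0.2x1 + 2.4x2 + 1.3x3 + 2.8x4 ≥ 6.1   (phosphorus)
  990x1 + 103x2 + 63x3 + 13x4 ≤ 1652   (ash)
  x1, x2, x3, x4 ≥ 0.
The cheapest feasible vertex uses only alfalfa meal, oat hulls; limestone, maize are not used. The crude protein and phosphorus requirements are met with equality.
Solving gives x2 = 1.121, x3 = 2.623.
Objective = 0.24·1.121 + 0.09·2.623 = 0.50511.

R0.505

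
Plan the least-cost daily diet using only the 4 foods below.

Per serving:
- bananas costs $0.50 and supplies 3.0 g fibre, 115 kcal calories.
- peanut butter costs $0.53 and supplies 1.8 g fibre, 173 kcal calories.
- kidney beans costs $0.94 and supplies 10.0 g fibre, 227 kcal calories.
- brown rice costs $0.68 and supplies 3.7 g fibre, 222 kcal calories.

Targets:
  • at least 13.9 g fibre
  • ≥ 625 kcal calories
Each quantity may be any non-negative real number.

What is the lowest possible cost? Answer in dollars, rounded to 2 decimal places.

Treat it as an LP. Let x1 = servings of bananas, x2 = servings of peanut butter, x3 = servings of kidney beans, x4 = servings of brown rice.
Minimize 0.5x1 + 0.53x2 + 0.94x3 + 0.68x4 subject to:
  3x1 + 1.8x2 + 10x3 + 3.7x4 ≥ 13.9   (fibre)
  115x1 + 173x2 + 227x3 + 222x4 ≥ 625   (calories)
  x1, x2, x3, x4 ≥ 0.
At the optimum only kidney beans, brown rice are positive (bananas, peanut butter = 0). The fibre and calories requirements are met with equality.
That vertex is x3 = 0.5603, x4 = 2.242.
Cost = 0.94·0.5603 + 0.68·2.242 = 2.0512.

$2.05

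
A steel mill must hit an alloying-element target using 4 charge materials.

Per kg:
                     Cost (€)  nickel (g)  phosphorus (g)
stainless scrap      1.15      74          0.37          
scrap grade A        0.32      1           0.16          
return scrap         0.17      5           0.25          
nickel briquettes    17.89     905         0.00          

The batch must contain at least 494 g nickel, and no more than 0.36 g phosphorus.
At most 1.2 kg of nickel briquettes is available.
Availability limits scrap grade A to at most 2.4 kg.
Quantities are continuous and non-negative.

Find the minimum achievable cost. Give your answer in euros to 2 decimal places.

€9.46

Let x1 = kg of stainless scrap, x2 = kg of scrap grade A, x3 = kg of return scrap, x4 = kg of nickel briquettes.
Minimise 1.15x1 + 0.32x2 + 0.17x3 + 17.89x4 subject to:
  74x1 + 1x2 + 5x3 + 905x4 ≥ 494   (nickel)
  0.37x1 + 0.16x2 + 0.25x3 ≤ 0.36   (phosphorus)
  x4 ≤ 1.2
  x2 ≤ 2.4
  x1, x2, x3, x4 ≥ 0.
At the optimum only stainless scrap, nickel briquettes are positive (scrap grade A, return scrap = 0). Binding constraints: nickel and phosphorus.
That vertex is x1 = 0.973, x4 = 0.4663.
Cost = 1.15·0.973 + 17.89·0.4663 = 9.4611.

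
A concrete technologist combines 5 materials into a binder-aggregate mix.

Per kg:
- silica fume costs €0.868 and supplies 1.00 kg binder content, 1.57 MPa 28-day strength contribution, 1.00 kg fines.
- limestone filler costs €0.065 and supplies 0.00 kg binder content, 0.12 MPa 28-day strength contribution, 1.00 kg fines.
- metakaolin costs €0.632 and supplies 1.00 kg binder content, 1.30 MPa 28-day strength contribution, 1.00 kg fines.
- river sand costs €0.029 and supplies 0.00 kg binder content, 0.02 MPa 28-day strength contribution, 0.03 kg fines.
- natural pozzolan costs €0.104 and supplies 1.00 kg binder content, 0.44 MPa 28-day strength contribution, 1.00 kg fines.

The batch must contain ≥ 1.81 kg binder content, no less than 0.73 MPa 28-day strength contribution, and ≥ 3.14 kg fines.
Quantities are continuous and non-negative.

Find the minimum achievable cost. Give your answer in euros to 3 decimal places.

€0.275

Treat it as an LP. Let x1 = kg of silica fume, x2 = kg of limestone filler, x3 = kg of metakaolin, x4 = kg of river sand, x5 = kg of natural pozzolan.
Minimise 0.868x1 + 0.065x2 + 0.632x3 + 0.029x4 + 0.104x5 subject to:
  1x1 + 1x3 + 1x5 ≥ 1.81   (binder content)
  1.57x1 + 0.12x2 + 1.3x3 + 0.02x4 + 0.44x5 ≥ 0.73   (28-day strength contribution)
  1x1 + 1x2 + 1x3 + 0.03x4 + 1x5 ≥ 3.14   (fines)
  x1, x2, x3, x4, x5 ≥ 0.
The minimum-cost mix takes nothing from silica fume, metakaolin, river sand — only limestone filler, natural pozzolan. The binder content and fines requirements are met with equality.
Optimal quantities: limestone filler = 1.33 kg, natural pozzolan = 1.81 kg.
Cost = 0.065·1.33 + 0.104·1.81 = 0.27469.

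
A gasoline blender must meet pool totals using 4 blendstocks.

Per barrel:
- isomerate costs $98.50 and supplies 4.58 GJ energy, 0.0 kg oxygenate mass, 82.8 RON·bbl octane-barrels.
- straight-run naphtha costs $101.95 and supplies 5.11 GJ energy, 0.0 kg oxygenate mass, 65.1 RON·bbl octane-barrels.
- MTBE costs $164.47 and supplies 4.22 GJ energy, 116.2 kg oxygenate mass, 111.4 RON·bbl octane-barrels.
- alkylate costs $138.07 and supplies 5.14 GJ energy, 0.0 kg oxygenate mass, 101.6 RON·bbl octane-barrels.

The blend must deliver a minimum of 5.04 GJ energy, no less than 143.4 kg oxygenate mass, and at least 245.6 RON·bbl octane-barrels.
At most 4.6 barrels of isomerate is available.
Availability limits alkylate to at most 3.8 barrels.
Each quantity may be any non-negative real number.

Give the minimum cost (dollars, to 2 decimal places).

$331.59

Let x1 = barrels of isomerate, x2 = barrels of straight-run naphtha, x3 = barrels of MTBE, x4 = barrels of alkylate.
Minimise 98.5x1 + 101.95x2 + 164.47x3 + 138.07x4 with:
  4.58x1 + 5.11x2 + 4.22x3 + 5.14x4 ≥ 5.04   (energy)
  116.2x3 ≥ 143.4   (oxygenate mass)
  82.8x1 + 65.1x2 + 111.4x3 + 101.6x4 ≥ 245.6   (octane-barrels)
  x1 ≤ 4.6
  x4 ≤ 3.8
  x1, x2, x3, x4 ≥ 0.
The minimum-cost mix takes nothing from straight-run naphtha, alkylate — only isomerate, MTBE. The oxygenate mass and octane-barrels requirements are met with equality.
That vertex is x1 = 1.3058, x3 = 1.2341.
Objective = 98.5·1.3058 + 164.47·1.2341 = 331.5937.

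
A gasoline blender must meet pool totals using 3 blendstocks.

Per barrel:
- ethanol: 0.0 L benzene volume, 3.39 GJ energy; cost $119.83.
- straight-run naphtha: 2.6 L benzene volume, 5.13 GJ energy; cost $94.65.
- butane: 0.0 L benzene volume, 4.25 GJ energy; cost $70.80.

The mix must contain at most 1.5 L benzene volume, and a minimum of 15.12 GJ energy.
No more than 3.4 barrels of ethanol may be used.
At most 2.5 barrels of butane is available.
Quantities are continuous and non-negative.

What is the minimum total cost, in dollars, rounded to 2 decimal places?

Let x1 = barrels of ethanol, x2 = barrels of straight-run naphtha, x3 = barrels of butane.
Minimise 119.83x1 + 94.65x2 + 70.8x3 with:
  2.6x2 ≤ 1.5   (benzene volume)
  3.39x1 + 5.13x2 + 4.25x3 ≥ 15.12   (energy)
  x1 ≤ 3.4
  x3 ≤ 2.5
  x1, x2, x3 ≥ 0.
The optimal mix uses every input. The benzene volume, energy, the butane cap requirements are met with equality.
Solving gives x1 = 0.45292, x2 = 0.57692, x3 = 2.5.
Total cost: 119.83·0.45292 + 94.65·0.57692 + 70.8·2.5 = 285.8789.

$285.88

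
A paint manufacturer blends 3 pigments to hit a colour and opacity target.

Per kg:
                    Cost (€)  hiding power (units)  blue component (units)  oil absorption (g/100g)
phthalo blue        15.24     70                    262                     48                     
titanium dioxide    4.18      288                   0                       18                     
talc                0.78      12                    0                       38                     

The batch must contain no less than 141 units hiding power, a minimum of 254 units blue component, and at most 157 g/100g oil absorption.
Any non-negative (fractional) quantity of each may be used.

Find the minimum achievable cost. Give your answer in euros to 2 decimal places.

€15.84

Let x1 = kg of phthalo blue, x2 = kg of titanium dioxide, x3 = kg of talc.
min 15.24x1 + 4.18x2 + 0.78x3 subject to:
  70x1 + 288x2 + 12x3 ≥ 141   (hiding power)
  262x1 ≥ 254   (blue component)
  48x1 + 18x2 + 38x3 ≤ 157   (oil absorption)
  x1, x2, x3 ≥ 0.
The cheapest feasible vertex uses only phthalo blue, titanium dioxide; talc is not used. Binding constraints: hiding power and blue component.
Solving gives x1 = 0.9695, x2 = 0.2539.
Cost = 15.24·0.9695 + 4.18·0.2539 = 15.8365.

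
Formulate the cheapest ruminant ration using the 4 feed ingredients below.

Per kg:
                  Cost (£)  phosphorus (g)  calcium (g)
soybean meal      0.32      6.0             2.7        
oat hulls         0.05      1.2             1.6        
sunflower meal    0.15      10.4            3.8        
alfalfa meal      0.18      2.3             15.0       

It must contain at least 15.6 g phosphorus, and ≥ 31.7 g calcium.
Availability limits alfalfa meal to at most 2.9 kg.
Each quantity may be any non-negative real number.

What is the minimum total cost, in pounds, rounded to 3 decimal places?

£0.495

Let x1 = kg of soybean meal, x2 = kg of oat hulls, x3 = kg of sunflower meal, x4 = kg of alfalfa meal.
Minimise 0.32x1 + 0.05x2 + 0.15x3 + 0.18x4 s.t.:
  6x1 + 1.2x2 + 10.4x3 + 2.3x4 ≥ 15.6   (phosphorus)
  2.7x1 + 1.6x2 + 3.8x3 + 15x4 ≥ 31.7   (calcium)
  x4 ≤ 2.9
  x1, x2, x3, x4 ≥ 0.
At the optimum only sunflower meal, alfalfa meal are positive (soybean meal, oat hulls = 0). Binding constraints: phosphorus and calcium.
So sunflower meal = 1.094 kg, alfalfa meal = 1.836 kg.
Total cost: 0.15·1.094 + 0.18·1.836 = 0.49458.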